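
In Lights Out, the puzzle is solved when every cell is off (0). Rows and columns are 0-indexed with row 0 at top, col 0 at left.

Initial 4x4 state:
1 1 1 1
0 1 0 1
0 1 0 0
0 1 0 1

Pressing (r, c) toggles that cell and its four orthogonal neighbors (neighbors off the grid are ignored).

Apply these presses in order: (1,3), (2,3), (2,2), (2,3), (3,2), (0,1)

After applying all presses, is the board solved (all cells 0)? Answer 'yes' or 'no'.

Answer: yes

Derivation:
After press 1 at (1,3):
1 1 1 0
0 1 1 0
0 1 0 1
0 1 0 1

After press 2 at (2,3):
1 1 1 0
0 1 1 1
0 1 1 0
0 1 0 0

After press 3 at (2,2):
1 1 1 0
0 1 0 1
0 0 0 1
0 1 1 0

After press 4 at (2,3):
1 1 1 0
0 1 0 0
0 0 1 0
0 1 1 1

After press 5 at (3,2):
1 1 1 0
0 1 0 0
0 0 0 0
0 0 0 0

After press 6 at (0,1):
0 0 0 0
0 0 0 0
0 0 0 0
0 0 0 0

Lights still on: 0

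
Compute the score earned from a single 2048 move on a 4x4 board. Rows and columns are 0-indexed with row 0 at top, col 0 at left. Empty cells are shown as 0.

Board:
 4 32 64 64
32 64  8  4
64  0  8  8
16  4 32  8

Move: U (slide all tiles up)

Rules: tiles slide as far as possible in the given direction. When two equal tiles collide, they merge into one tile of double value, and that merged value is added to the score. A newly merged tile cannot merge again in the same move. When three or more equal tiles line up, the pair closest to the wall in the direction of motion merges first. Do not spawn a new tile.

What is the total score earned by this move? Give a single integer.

Slide up:
col 0: [4, 32, 64, 16] -> [4, 32, 64, 16]  score +0 (running 0)
col 1: [32, 64, 0, 4] -> [32, 64, 4, 0]  score +0 (running 0)
col 2: [64, 8, 8, 32] -> [64, 16, 32, 0]  score +16 (running 16)
col 3: [64, 4, 8, 8] -> [64, 4, 16, 0]  score +16 (running 32)
Board after move:
 4 32 64 64
32 64 16  4
64  4 32 16
16  0  0  0

Answer: 32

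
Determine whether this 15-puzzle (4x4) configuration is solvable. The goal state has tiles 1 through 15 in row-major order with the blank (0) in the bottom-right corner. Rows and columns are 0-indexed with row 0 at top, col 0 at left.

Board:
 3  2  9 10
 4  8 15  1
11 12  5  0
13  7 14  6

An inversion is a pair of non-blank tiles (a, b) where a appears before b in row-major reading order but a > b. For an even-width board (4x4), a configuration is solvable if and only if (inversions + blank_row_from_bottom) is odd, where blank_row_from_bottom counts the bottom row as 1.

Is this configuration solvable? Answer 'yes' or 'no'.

Inversions: 38
Blank is in row 2 (0-indexed from top), which is row 2 counting from the bottom (bottom = 1).
38 + 2 = 40, which is even, so the puzzle is not solvable.

Answer: no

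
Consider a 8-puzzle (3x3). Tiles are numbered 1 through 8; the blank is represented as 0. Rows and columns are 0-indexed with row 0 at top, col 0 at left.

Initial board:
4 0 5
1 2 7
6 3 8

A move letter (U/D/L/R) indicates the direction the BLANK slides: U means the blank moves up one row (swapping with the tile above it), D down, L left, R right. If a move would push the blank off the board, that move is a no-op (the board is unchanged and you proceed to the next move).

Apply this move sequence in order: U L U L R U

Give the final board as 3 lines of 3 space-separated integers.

After move 1 (U):
4 0 5
1 2 7
6 3 8

After move 2 (L):
0 4 5
1 2 7
6 3 8

After move 3 (U):
0 4 5
1 2 7
6 3 8

After move 4 (L):
0 4 5
1 2 7
6 3 8

After move 5 (R):
4 0 5
1 2 7
6 3 8

After move 6 (U):
4 0 5
1 2 7
6 3 8

Answer: 4 0 5
1 2 7
6 3 8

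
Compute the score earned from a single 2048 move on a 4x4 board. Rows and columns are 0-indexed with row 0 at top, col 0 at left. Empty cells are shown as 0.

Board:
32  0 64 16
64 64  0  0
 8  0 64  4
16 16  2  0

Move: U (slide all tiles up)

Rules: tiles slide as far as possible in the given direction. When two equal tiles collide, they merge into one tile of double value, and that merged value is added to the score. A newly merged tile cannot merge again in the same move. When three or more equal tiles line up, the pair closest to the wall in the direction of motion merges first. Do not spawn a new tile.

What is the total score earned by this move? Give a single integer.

Answer: 128

Derivation:
Slide up:
col 0: [32, 64, 8, 16] -> [32, 64, 8, 16]  score +0 (running 0)
col 1: [0, 64, 0, 16] -> [64, 16, 0, 0]  score +0 (running 0)
col 2: [64, 0, 64, 2] -> [128, 2, 0, 0]  score +128 (running 128)
col 3: [16, 0, 4, 0] -> [16, 4, 0, 0]  score +0 (running 128)
Board after move:
 32  64 128  16
 64  16   2   4
  8   0   0   0
 16   0   0   0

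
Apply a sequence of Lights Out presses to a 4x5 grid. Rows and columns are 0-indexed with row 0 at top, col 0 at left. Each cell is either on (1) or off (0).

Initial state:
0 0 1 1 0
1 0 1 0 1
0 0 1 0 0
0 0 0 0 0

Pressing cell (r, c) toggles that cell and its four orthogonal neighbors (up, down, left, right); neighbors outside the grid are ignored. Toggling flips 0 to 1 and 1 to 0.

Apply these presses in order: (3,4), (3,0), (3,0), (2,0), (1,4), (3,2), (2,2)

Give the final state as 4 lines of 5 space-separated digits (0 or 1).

After press 1 at (3,4):
0 0 1 1 0
1 0 1 0 1
0 0 1 0 1
0 0 0 1 1

After press 2 at (3,0):
0 0 1 1 0
1 0 1 0 1
1 0 1 0 1
1 1 0 1 1

After press 3 at (3,0):
0 0 1 1 0
1 0 1 0 1
0 0 1 0 1
0 0 0 1 1

After press 4 at (2,0):
0 0 1 1 0
0 0 1 0 1
1 1 1 0 1
1 0 0 1 1

After press 5 at (1,4):
0 0 1 1 1
0 0 1 1 0
1 1 1 0 0
1 0 0 1 1

After press 6 at (3,2):
0 0 1 1 1
0 0 1 1 0
1 1 0 0 0
1 1 1 0 1

After press 7 at (2,2):
0 0 1 1 1
0 0 0 1 0
1 0 1 1 0
1 1 0 0 1

Answer: 0 0 1 1 1
0 0 0 1 0
1 0 1 1 0
1 1 0 0 1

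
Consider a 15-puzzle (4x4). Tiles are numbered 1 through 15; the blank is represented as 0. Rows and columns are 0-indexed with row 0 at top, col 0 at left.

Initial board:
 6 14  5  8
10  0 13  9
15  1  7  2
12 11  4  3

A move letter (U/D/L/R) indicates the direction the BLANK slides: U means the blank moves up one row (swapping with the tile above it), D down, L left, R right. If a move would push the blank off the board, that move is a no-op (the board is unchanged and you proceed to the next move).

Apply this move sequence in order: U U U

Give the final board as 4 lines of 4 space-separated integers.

After move 1 (U):
 6  0  5  8
10 14 13  9
15  1  7  2
12 11  4  3

After move 2 (U):
 6  0  5  8
10 14 13  9
15  1  7  2
12 11  4  3

After move 3 (U):
 6  0  5  8
10 14 13  9
15  1  7  2
12 11  4  3

Answer:  6  0  5  8
10 14 13  9
15  1  7  2
12 11  4  3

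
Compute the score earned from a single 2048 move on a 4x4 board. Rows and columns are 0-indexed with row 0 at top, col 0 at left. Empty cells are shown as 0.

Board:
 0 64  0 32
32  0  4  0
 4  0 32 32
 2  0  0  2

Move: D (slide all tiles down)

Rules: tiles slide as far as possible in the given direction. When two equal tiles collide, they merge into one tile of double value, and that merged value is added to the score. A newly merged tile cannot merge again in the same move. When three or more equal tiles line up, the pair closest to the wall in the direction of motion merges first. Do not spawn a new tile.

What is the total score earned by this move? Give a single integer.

Answer: 64

Derivation:
Slide down:
col 0: [0, 32, 4, 2] -> [0, 32, 4, 2]  score +0 (running 0)
col 1: [64, 0, 0, 0] -> [0, 0, 0, 64]  score +0 (running 0)
col 2: [0, 4, 32, 0] -> [0, 0, 4, 32]  score +0 (running 0)
col 3: [32, 0, 32, 2] -> [0, 0, 64, 2]  score +64 (running 64)
Board after move:
 0  0  0  0
32  0  0  0
 4  0  4 64
 2 64 32  2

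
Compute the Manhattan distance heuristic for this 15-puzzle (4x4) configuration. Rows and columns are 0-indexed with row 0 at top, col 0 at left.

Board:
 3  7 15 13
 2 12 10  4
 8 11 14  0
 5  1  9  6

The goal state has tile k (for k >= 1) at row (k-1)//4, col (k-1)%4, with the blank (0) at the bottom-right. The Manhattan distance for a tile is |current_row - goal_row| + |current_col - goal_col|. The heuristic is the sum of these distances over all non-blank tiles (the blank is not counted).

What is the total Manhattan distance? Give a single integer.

Answer: 41

Derivation:
Tile 3: (0,0)->(0,2) = 2
Tile 7: (0,1)->(1,2) = 2
Tile 15: (0,2)->(3,2) = 3
Tile 13: (0,3)->(3,0) = 6
Tile 2: (1,0)->(0,1) = 2
Tile 12: (1,1)->(2,3) = 3
Tile 10: (1,2)->(2,1) = 2
Tile 4: (1,3)->(0,3) = 1
Tile 8: (2,0)->(1,3) = 4
Tile 11: (2,1)->(2,2) = 1
Tile 14: (2,2)->(3,1) = 2
Tile 5: (3,0)->(1,0) = 2
Tile 1: (3,1)->(0,0) = 4
Tile 9: (3,2)->(2,0) = 3
Tile 6: (3,3)->(1,1) = 4
Sum: 2 + 2 + 3 + 6 + 2 + 3 + 2 + 1 + 4 + 1 + 2 + 2 + 4 + 3 + 4 = 41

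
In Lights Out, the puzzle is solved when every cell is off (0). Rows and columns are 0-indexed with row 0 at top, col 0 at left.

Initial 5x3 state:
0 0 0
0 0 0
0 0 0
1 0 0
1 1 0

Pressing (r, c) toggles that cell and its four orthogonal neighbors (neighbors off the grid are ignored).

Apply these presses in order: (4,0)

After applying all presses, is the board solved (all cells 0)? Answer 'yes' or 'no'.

After press 1 at (4,0):
0 0 0
0 0 0
0 0 0
0 0 0
0 0 0

Lights still on: 0

Answer: yes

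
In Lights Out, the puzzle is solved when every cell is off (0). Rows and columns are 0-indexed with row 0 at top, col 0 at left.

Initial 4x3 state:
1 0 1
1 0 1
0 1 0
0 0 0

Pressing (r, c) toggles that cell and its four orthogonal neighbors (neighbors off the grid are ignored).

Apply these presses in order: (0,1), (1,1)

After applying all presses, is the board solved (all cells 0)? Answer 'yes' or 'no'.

Answer: yes

Derivation:
After press 1 at (0,1):
0 1 0
1 1 1
0 1 0
0 0 0

After press 2 at (1,1):
0 0 0
0 0 0
0 0 0
0 0 0

Lights still on: 0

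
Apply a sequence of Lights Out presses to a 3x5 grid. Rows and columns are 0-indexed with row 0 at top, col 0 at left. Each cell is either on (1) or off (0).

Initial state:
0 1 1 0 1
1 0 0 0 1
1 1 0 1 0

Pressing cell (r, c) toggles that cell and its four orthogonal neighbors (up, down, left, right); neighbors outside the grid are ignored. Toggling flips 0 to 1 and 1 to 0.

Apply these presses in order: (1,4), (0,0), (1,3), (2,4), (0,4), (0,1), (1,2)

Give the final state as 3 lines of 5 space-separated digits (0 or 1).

After press 1 at (1,4):
0 1 1 0 0
1 0 0 1 0
1 1 0 1 1

After press 2 at (0,0):
1 0 1 0 0
0 0 0 1 0
1 1 0 1 1

After press 3 at (1,3):
1 0 1 1 0
0 0 1 0 1
1 1 0 0 1

After press 4 at (2,4):
1 0 1 1 0
0 0 1 0 0
1 1 0 1 0

After press 5 at (0,4):
1 0 1 0 1
0 0 1 0 1
1 1 0 1 0

After press 6 at (0,1):
0 1 0 0 1
0 1 1 0 1
1 1 0 1 0

After press 7 at (1,2):
0 1 1 0 1
0 0 0 1 1
1 1 1 1 0

Answer: 0 1 1 0 1
0 0 0 1 1
1 1 1 1 0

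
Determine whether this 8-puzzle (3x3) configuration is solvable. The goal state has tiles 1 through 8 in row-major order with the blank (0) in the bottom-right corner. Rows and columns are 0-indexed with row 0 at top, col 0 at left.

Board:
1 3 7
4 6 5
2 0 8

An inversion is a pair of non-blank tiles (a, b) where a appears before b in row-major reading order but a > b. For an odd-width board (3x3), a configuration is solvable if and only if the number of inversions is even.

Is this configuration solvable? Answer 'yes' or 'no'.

Answer: no

Derivation:
Inversions (pairs i<j in row-major order where tile[i] > tile[j] > 0): 9
9 is odd, so the puzzle is not solvable.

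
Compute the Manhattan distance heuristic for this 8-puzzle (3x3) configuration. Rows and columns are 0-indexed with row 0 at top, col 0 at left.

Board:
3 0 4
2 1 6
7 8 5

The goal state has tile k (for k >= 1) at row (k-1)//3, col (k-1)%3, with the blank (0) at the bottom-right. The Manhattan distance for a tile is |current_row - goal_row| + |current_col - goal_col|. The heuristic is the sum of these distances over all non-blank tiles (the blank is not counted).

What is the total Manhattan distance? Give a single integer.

Answer: 11

Derivation:
Tile 3: (0,0)->(0,2) = 2
Tile 4: (0,2)->(1,0) = 3
Tile 2: (1,0)->(0,1) = 2
Tile 1: (1,1)->(0,0) = 2
Tile 6: (1,2)->(1,2) = 0
Tile 7: (2,0)->(2,0) = 0
Tile 8: (2,1)->(2,1) = 0
Tile 5: (2,2)->(1,1) = 2
Sum: 2 + 3 + 2 + 2 + 0 + 0 + 0 + 2 = 11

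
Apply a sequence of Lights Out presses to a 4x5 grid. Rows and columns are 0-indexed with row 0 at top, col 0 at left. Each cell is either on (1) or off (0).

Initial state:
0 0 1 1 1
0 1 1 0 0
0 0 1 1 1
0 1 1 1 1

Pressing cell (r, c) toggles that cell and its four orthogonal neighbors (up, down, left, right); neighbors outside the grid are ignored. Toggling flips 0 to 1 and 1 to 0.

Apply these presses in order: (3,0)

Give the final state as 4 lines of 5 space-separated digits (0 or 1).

After press 1 at (3,0):
0 0 1 1 1
0 1 1 0 0
1 0 1 1 1
1 0 1 1 1

Answer: 0 0 1 1 1
0 1 1 0 0
1 0 1 1 1
1 0 1 1 1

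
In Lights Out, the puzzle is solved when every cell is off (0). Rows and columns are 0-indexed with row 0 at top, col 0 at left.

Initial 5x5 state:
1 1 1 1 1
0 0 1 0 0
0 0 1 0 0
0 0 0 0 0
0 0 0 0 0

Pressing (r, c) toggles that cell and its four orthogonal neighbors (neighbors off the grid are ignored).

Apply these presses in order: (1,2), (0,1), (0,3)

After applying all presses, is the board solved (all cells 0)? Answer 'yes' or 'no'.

Answer: yes

Derivation:
After press 1 at (1,2):
1 1 0 1 1
0 1 0 1 0
0 0 0 0 0
0 0 0 0 0
0 0 0 0 0

After press 2 at (0,1):
0 0 1 1 1
0 0 0 1 0
0 0 0 0 0
0 0 0 0 0
0 0 0 0 0

After press 3 at (0,3):
0 0 0 0 0
0 0 0 0 0
0 0 0 0 0
0 0 0 0 0
0 0 0 0 0

Lights still on: 0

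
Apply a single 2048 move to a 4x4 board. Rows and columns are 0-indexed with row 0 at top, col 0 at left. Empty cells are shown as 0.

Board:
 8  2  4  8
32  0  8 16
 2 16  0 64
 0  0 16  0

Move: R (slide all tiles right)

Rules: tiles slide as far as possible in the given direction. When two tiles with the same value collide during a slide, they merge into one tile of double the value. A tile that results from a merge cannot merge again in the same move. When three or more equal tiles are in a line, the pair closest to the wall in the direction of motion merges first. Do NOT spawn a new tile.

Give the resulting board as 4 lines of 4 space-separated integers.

Answer:  8  2  4  8
 0 32  8 16
 0  2 16 64
 0  0  0 16

Derivation:
Slide right:
row 0: [8, 2, 4, 8] -> [8, 2, 4, 8]
row 1: [32, 0, 8, 16] -> [0, 32, 8, 16]
row 2: [2, 16, 0, 64] -> [0, 2, 16, 64]
row 3: [0, 0, 16, 0] -> [0, 0, 0, 16]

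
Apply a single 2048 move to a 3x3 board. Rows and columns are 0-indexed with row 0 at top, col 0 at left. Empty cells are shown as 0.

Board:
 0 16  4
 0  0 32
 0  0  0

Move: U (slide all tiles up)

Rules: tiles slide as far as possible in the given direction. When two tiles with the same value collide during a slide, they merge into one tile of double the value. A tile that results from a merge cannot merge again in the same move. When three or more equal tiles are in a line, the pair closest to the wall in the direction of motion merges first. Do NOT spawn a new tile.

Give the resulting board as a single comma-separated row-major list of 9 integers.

Slide up:
col 0: [0, 0, 0] -> [0, 0, 0]
col 1: [16, 0, 0] -> [16, 0, 0]
col 2: [4, 32, 0] -> [4, 32, 0]

Answer: 0, 16, 4, 0, 0, 32, 0, 0, 0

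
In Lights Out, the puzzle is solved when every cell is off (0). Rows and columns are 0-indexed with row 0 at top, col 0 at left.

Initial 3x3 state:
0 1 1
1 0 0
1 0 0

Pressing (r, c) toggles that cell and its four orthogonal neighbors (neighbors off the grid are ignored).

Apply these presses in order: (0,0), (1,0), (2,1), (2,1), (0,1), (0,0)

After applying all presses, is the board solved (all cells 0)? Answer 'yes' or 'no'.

After press 1 at (0,0):
1 0 1
0 0 0
1 0 0

After press 2 at (1,0):
0 0 1
1 1 0
0 0 0

After press 3 at (2,1):
0 0 1
1 0 0
1 1 1

After press 4 at (2,1):
0 0 1
1 1 0
0 0 0

After press 5 at (0,1):
1 1 0
1 0 0
0 0 0

After press 6 at (0,0):
0 0 0
0 0 0
0 0 0

Lights still on: 0

Answer: yes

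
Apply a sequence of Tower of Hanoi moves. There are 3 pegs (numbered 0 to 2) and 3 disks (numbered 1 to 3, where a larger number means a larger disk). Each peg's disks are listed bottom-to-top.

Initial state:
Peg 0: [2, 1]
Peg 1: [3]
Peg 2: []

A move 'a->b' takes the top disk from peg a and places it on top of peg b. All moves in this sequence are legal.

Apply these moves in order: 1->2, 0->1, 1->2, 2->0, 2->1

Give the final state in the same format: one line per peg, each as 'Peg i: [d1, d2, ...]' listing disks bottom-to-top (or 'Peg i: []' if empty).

After move 1 (1->2):
Peg 0: [2, 1]
Peg 1: []
Peg 2: [3]

After move 2 (0->1):
Peg 0: [2]
Peg 1: [1]
Peg 2: [3]

After move 3 (1->2):
Peg 0: [2]
Peg 1: []
Peg 2: [3, 1]

After move 4 (2->0):
Peg 0: [2, 1]
Peg 1: []
Peg 2: [3]

After move 5 (2->1):
Peg 0: [2, 1]
Peg 1: [3]
Peg 2: []

Answer: Peg 0: [2, 1]
Peg 1: [3]
Peg 2: []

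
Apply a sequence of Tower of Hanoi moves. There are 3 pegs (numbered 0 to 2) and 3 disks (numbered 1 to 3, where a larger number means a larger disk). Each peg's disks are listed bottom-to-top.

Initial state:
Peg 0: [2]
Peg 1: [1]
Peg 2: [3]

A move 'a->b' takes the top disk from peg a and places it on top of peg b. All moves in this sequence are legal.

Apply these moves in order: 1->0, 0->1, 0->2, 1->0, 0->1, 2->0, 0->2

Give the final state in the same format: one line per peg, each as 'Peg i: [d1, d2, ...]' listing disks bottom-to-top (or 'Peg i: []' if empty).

After move 1 (1->0):
Peg 0: [2, 1]
Peg 1: []
Peg 2: [3]

After move 2 (0->1):
Peg 0: [2]
Peg 1: [1]
Peg 2: [3]

After move 3 (0->2):
Peg 0: []
Peg 1: [1]
Peg 2: [3, 2]

After move 4 (1->0):
Peg 0: [1]
Peg 1: []
Peg 2: [3, 2]

After move 5 (0->1):
Peg 0: []
Peg 1: [1]
Peg 2: [3, 2]

After move 6 (2->0):
Peg 0: [2]
Peg 1: [1]
Peg 2: [3]

After move 7 (0->2):
Peg 0: []
Peg 1: [1]
Peg 2: [3, 2]

Answer: Peg 0: []
Peg 1: [1]
Peg 2: [3, 2]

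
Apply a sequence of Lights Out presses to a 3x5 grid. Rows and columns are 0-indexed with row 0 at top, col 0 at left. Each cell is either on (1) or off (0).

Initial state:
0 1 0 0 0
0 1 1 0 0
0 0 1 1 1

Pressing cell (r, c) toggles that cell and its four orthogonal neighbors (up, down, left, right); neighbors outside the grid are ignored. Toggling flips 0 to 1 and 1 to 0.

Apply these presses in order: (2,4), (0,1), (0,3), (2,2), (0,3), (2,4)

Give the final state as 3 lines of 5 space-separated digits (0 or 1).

Answer: 1 0 1 0 0
0 0 0 0 0
0 1 0 0 1

Derivation:
After press 1 at (2,4):
0 1 0 0 0
0 1 1 0 1
0 0 1 0 0

After press 2 at (0,1):
1 0 1 0 0
0 0 1 0 1
0 0 1 0 0

After press 3 at (0,3):
1 0 0 1 1
0 0 1 1 1
0 0 1 0 0

After press 4 at (2,2):
1 0 0 1 1
0 0 0 1 1
0 1 0 1 0

After press 5 at (0,3):
1 0 1 0 0
0 0 0 0 1
0 1 0 1 0

After press 6 at (2,4):
1 0 1 0 0
0 0 0 0 0
0 1 0 0 1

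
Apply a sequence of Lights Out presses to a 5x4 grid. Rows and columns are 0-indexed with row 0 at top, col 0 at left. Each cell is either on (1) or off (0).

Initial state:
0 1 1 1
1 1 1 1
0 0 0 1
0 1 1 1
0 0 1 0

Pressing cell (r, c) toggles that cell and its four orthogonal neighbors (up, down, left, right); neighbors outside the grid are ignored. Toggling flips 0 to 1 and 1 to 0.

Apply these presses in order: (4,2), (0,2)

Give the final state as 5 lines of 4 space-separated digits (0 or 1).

After press 1 at (4,2):
0 1 1 1
1 1 1 1
0 0 0 1
0 1 0 1
0 1 0 1

After press 2 at (0,2):
0 0 0 0
1 1 0 1
0 0 0 1
0 1 0 1
0 1 0 1

Answer: 0 0 0 0
1 1 0 1
0 0 0 1
0 1 0 1
0 1 0 1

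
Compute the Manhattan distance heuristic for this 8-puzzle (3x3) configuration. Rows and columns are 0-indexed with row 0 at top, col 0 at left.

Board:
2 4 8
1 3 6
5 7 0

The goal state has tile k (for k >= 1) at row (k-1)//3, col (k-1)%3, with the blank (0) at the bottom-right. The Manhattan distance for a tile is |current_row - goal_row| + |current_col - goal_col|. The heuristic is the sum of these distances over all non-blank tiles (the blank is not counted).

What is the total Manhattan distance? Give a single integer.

Answer: 12

Derivation:
Tile 2: (0,0)->(0,1) = 1
Tile 4: (0,1)->(1,0) = 2
Tile 8: (0,2)->(2,1) = 3
Tile 1: (1,0)->(0,0) = 1
Tile 3: (1,1)->(0,2) = 2
Tile 6: (1,2)->(1,2) = 0
Tile 5: (2,0)->(1,1) = 2
Tile 7: (2,1)->(2,0) = 1
Sum: 1 + 2 + 3 + 1 + 2 + 0 + 2 + 1 = 12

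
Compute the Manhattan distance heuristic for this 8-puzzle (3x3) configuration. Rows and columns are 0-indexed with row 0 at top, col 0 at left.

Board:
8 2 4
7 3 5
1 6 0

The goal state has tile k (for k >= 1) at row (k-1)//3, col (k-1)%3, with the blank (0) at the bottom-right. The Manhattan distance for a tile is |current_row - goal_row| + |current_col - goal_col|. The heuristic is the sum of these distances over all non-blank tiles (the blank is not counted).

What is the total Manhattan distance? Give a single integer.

Answer: 14

Derivation:
Tile 8: (0,0)->(2,1) = 3
Tile 2: (0,1)->(0,1) = 0
Tile 4: (0,2)->(1,0) = 3
Tile 7: (1,0)->(2,0) = 1
Tile 3: (1,1)->(0,2) = 2
Tile 5: (1,2)->(1,1) = 1
Tile 1: (2,0)->(0,0) = 2
Tile 6: (2,1)->(1,2) = 2
Sum: 3 + 0 + 3 + 1 + 2 + 1 + 2 + 2 = 14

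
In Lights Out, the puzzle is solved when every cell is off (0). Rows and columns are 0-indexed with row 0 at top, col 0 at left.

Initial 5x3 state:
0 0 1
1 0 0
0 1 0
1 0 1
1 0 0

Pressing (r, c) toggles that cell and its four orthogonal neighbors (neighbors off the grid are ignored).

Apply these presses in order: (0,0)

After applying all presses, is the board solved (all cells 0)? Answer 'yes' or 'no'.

After press 1 at (0,0):
1 1 1
0 0 0
0 1 0
1 0 1
1 0 0

Lights still on: 7

Answer: no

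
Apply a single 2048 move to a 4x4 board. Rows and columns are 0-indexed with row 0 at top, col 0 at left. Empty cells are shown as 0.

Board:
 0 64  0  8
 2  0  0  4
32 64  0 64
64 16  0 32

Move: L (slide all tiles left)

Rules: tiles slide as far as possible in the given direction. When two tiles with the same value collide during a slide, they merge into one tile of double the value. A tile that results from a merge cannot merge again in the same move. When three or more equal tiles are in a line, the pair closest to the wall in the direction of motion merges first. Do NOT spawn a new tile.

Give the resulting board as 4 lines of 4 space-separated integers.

Slide left:
row 0: [0, 64, 0, 8] -> [64, 8, 0, 0]
row 1: [2, 0, 0, 4] -> [2, 4, 0, 0]
row 2: [32, 64, 0, 64] -> [32, 128, 0, 0]
row 3: [64, 16, 0, 32] -> [64, 16, 32, 0]

Answer:  64   8   0   0
  2   4   0   0
 32 128   0   0
 64  16  32   0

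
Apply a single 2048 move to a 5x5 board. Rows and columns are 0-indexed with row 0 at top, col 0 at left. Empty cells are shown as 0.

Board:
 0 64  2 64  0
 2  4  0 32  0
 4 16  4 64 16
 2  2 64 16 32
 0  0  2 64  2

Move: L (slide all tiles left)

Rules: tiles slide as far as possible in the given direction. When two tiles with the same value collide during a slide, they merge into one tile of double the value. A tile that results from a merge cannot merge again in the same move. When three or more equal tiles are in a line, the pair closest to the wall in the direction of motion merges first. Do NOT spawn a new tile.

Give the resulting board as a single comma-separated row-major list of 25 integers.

Slide left:
row 0: [0, 64, 2, 64, 0] -> [64, 2, 64, 0, 0]
row 1: [2, 4, 0, 32, 0] -> [2, 4, 32, 0, 0]
row 2: [4, 16, 4, 64, 16] -> [4, 16, 4, 64, 16]
row 3: [2, 2, 64, 16, 32] -> [4, 64, 16, 32, 0]
row 4: [0, 0, 2, 64, 2] -> [2, 64, 2, 0, 0]

Answer: 64, 2, 64, 0, 0, 2, 4, 32, 0, 0, 4, 16, 4, 64, 16, 4, 64, 16, 32, 0, 2, 64, 2, 0, 0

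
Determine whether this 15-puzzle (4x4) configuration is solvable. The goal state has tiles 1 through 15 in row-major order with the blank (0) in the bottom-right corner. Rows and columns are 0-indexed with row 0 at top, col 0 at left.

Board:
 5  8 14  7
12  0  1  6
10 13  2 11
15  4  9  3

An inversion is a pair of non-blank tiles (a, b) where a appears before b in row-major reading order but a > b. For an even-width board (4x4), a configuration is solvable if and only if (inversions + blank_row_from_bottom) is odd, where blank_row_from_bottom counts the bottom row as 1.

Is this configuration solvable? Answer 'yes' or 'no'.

Inversions: 54
Blank is in row 1 (0-indexed from top), which is row 3 counting from the bottom (bottom = 1).
54 + 3 = 57, which is odd, so the puzzle is solvable.

Answer: yes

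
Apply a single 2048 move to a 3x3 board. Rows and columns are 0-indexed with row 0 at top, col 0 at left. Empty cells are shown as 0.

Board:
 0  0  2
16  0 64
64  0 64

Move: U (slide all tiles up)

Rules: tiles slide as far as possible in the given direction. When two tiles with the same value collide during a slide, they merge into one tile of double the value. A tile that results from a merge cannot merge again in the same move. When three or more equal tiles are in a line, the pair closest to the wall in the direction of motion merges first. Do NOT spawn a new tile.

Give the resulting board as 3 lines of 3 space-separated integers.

Slide up:
col 0: [0, 16, 64] -> [16, 64, 0]
col 1: [0, 0, 0] -> [0, 0, 0]
col 2: [2, 64, 64] -> [2, 128, 0]

Answer:  16   0   2
 64   0 128
  0   0   0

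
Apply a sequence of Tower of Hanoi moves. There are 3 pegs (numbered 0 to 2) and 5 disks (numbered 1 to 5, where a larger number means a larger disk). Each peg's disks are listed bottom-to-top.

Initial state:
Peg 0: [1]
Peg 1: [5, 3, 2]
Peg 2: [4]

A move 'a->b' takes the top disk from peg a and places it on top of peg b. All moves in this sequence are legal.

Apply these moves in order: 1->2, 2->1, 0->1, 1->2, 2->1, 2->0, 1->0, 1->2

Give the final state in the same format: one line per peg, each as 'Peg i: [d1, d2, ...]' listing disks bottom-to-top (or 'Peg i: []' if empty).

After move 1 (1->2):
Peg 0: [1]
Peg 1: [5, 3]
Peg 2: [4, 2]

After move 2 (2->1):
Peg 0: [1]
Peg 1: [5, 3, 2]
Peg 2: [4]

After move 3 (0->1):
Peg 0: []
Peg 1: [5, 3, 2, 1]
Peg 2: [4]

After move 4 (1->2):
Peg 0: []
Peg 1: [5, 3, 2]
Peg 2: [4, 1]

After move 5 (2->1):
Peg 0: []
Peg 1: [5, 3, 2, 1]
Peg 2: [4]

After move 6 (2->0):
Peg 0: [4]
Peg 1: [5, 3, 2, 1]
Peg 2: []

After move 7 (1->0):
Peg 0: [4, 1]
Peg 1: [5, 3, 2]
Peg 2: []

After move 8 (1->2):
Peg 0: [4, 1]
Peg 1: [5, 3]
Peg 2: [2]

Answer: Peg 0: [4, 1]
Peg 1: [5, 3]
Peg 2: [2]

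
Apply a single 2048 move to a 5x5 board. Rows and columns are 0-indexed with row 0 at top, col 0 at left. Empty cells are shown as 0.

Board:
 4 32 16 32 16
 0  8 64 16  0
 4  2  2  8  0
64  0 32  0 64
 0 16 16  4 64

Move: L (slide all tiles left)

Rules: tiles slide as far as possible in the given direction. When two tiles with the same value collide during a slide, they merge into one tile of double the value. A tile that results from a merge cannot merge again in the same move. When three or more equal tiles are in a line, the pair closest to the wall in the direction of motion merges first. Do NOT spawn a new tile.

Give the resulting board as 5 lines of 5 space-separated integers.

Answer:  4 32 16 32 16
 8 64 16  0  0
 4  4  8  0  0
64 32 64  0  0
32  4 64  0  0

Derivation:
Slide left:
row 0: [4, 32, 16, 32, 16] -> [4, 32, 16, 32, 16]
row 1: [0, 8, 64, 16, 0] -> [8, 64, 16, 0, 0]
row 2: [4, 2, 2, 8, 0] -> [4, 4, 8, 0, 0]
row 3: [64, 0, 32, 0, 64] -> [64, 32, 64, 0, 0]
row 4: [0, 16, 16, 4, 64] -> [32, 4, 64, 0, 0]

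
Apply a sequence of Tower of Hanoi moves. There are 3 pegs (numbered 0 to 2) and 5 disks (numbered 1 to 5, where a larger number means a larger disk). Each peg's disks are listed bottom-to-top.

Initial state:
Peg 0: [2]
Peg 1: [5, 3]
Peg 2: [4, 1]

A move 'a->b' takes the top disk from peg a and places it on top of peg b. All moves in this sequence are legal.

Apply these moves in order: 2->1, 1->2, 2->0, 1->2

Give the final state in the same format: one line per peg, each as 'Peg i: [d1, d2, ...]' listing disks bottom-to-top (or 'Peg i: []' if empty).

After move 1 (2->1):
Peg 0: [2]
Peg 1: [5, 3, 1]
Peg 2: [4]

After move 2 (1->2):
Peg 0: [2]
Peg 1: [5, 3]
Peg 2: [4, 1]

After move 3 (2->0):
Peg 0: [2, 1]
Peg 1: [5, 3]
Peg 2: [4]

After move 4 (1->2):
Peg 0: [2, 1]
Peg 1: [5]
Peg 2: [4, 3]

Answer: Peg 0: [2, 1]
Peg 1: [5]
Peg 2: [4, 3]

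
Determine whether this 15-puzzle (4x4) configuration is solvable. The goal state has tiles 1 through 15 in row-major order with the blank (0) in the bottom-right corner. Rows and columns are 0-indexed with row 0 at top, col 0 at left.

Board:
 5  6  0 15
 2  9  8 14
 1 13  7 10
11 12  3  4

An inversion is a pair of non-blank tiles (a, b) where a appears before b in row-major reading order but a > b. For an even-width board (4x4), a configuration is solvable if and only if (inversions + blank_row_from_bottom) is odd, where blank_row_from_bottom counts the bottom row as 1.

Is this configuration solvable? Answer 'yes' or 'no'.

Inversions: 52
Blank is in row 0 (0-indexed from top), which is row 4 counting from the bottom (bottom = 1).
52 + 4 = 56, which is even, so the puzzle is not solvable.

Answer: no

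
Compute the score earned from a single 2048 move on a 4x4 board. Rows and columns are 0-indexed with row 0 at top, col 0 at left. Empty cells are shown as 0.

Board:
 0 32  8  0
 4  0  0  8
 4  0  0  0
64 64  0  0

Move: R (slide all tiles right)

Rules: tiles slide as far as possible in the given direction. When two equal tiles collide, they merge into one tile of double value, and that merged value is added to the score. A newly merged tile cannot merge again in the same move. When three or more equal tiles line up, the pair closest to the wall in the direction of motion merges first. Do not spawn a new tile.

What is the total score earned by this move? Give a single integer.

Answer: 128

Derivation:
Slide right:
row 0: [0, 32, 8, 0] -> [0, 0, 32, 8]  score +0 (running 0)
row 1: [4, 0, 0, 8] -> [0, 0, 4, 8]  score +0 (running 0)
row 2: [4, 0, 0, 0] -> [0, 0, 0, 4]  score +0 (running 0)
row 3: [64, 64, 0, 0] -> [0, 0, 0, 128]  score +128 (running 128)
Board after move:
  0   0  32   8
  0   0   4   8
  0   0   0   4
  0   0   0 128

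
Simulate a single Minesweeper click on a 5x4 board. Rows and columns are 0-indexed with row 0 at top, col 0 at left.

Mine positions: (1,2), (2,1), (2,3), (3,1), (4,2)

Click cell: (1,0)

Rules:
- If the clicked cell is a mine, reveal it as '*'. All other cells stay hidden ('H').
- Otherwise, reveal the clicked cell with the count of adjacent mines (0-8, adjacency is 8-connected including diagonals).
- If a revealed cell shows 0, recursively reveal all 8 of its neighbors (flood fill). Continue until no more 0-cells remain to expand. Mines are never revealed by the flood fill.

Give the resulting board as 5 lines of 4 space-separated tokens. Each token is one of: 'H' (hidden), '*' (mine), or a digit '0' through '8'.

H H H H
1 H H H
H H H H
H H H H
H H H H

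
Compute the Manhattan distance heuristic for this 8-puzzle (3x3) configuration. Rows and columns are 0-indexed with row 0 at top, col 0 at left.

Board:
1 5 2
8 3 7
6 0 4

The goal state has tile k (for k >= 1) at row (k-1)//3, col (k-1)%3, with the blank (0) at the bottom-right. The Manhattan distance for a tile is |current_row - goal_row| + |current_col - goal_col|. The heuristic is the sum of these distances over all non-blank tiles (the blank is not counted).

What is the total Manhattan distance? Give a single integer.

Tile 1: (0,0)->(0,0) = 0
Tile 5: (0,1)->(1,1) = 1
Tile 2: (0,2)->(0,1) = 1
Tile 8: (1,0)->(2,1) = 2
Tile 3: (1,1)->(0,2) = 2
Tile 7: (1,2)->(2,0) = 3
Tile 6: (2,0)->(1,2) = 3
Tile 4: (2,2)->(1,0) = 3
Sum: 0 + 1 + 1 + 2 + 2 + 3 + 3 + 3 = 15

Answer: 15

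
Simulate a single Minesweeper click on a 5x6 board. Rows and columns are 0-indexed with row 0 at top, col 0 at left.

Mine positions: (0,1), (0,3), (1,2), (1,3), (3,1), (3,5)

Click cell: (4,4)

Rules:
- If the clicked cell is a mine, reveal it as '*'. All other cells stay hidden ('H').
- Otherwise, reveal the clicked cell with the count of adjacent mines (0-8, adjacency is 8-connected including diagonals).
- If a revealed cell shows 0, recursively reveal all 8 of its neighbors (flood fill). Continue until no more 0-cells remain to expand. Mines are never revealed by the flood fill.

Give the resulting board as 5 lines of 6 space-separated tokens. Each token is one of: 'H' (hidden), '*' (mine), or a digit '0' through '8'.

H H H H H H
H H H H H H
H H H H H H
H H H H H H
H H H H 1 H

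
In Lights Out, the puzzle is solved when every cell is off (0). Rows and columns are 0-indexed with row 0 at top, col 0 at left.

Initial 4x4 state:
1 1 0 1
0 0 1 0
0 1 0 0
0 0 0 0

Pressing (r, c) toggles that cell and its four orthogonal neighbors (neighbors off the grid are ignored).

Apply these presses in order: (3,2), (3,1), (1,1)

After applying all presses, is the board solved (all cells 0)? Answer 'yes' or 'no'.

Answer: no

Derivation:
After press 1 at (3,2):
1 1 0 1
0 0 1 0
0 1 1 0
0 1 1 1

After press 2 at (3,1):
1 1 0 1
0 0 1 0
0 0 1 0
1 0 0 1

After press 3 at (1,1):
1 0 0 1
1 1 0 0
0 1 1 0
1 0 0 1

Lights still on: 8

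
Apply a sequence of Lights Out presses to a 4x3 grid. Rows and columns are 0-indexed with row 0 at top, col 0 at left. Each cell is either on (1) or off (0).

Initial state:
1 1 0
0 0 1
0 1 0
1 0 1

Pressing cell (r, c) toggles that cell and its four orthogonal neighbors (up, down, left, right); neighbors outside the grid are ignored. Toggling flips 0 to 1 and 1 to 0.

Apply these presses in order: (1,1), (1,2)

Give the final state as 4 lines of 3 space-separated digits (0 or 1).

Answer: 1 0 1
1 0 1
0 0 1
1 0 1

Derivation:
After press 1 at (1,1):
1 0 0
1 1 0
0 0 0
1 0 1

After press 2 at (1,2):
1 0 1
1 0 1
0 0 1
1 0 1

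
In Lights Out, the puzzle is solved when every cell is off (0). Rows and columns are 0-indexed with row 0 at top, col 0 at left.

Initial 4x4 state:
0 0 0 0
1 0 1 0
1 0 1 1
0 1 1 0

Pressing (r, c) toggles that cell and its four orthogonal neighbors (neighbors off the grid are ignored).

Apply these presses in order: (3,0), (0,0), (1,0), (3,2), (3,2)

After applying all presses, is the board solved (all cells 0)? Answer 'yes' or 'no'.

Answer: no

Derivation:
After press 1 at (3,0):
0 0 0 0
1 0 1 0
0 0 1 1
1 0 1 0

After press 2 at (0,0):
1 1 0 0
0 0 1 0
0 0 1 1
1 0 1 0

After press 3 at (1,0):
0 1 0 0
1 1 1 0
1 0 1 1
1 0 1 0

After press 4 at (3,2):
0 1 0 0
1 1 1 0
1 0 0 1
1 1 0 1

After press 5 at (3,2):
0 1 0 0
1 1 1 0
1 0 1 1
1 0 1 0

Lights still on: 9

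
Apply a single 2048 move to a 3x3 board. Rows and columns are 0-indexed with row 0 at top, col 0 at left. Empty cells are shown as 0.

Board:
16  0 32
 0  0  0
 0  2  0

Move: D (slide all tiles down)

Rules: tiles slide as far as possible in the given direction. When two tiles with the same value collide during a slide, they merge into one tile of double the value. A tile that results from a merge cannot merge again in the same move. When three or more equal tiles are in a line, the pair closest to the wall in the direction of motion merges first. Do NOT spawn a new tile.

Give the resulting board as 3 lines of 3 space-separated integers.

Slide down:
col 0: [16, 0, 0] -> [0, 0, 16]
col 1: [0, 0, 2] -> [0, 0, 2]
col 2: [32, 0, 0] -> [0, 0, 32]

Answer:  0  0  0
 0  0  0
16  2 32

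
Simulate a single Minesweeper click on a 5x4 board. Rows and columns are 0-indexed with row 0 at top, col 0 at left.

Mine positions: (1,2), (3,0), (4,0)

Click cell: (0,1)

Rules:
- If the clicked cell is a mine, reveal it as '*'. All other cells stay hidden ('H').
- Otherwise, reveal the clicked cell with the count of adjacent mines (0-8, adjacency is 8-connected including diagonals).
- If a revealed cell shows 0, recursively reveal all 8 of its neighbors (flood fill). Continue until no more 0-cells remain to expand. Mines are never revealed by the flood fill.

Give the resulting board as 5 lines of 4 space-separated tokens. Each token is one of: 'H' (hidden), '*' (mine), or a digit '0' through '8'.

H 1 H H
H H H H
H H H H
H H H H
H H H H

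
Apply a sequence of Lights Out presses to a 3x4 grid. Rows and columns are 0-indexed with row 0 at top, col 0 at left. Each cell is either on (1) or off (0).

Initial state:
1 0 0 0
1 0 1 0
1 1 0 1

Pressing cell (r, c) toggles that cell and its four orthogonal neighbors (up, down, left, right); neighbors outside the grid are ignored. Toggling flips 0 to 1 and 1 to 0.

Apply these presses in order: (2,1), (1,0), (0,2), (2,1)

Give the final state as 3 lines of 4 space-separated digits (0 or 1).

Answer: 0 1 1 1
0 1 0 0
0 1 0 1

Derivation:
After press 1 at (2,1):
1 0 0 0
1 1 1 0
0 0 1 1

After press 2 at (1,0):
0 0 0 0
0 0 1 0
1 0 1 1

After press 3 at (0,2):
0 1 1 1
0 0 0 0
1 0 1 1

After press 4 at (2,1):
0 1 1 1
0 1 0 0
0 1 0 1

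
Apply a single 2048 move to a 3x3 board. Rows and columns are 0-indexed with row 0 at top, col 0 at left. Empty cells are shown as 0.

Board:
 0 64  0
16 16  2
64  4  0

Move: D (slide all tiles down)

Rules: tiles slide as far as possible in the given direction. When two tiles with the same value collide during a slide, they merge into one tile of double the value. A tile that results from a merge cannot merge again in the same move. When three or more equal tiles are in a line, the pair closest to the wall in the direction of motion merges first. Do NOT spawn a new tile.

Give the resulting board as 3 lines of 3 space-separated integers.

Answer:  0 64  0
16 16  0
64  4  2

Derivation:
Slide down:
col 0: [0, 16, 64] -> [0, 16, 64]
col 1: [64, 16, 4] -> [64, 16, 4]
col 2: [0, 2, 0] -> [0, 0, 2]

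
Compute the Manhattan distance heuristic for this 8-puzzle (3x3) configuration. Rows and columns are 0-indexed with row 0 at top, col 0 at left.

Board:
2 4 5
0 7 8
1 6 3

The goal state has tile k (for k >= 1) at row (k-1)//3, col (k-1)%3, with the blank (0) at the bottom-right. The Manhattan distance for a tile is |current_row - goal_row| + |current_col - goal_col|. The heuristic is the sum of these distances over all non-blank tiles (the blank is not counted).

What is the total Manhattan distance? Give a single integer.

Tile 2: at (0,0), goal (0,1), distance |0-0|+|0-1| = 1
Tile 4: at (0,1), goal (1,0), distance |0-1|+|1-0| = 2
Tile 5: at (0,2), goal (1,1), distance |0-1|+|2-1| = 2
Tile 7: at (1,1), goal (2,0), distance |1-2|+|1-0| = 2
Tile 8: at (1,2), goal (2,1), distance |1-2|+|2-1| = 2
Tile 1: at (2,0), goal (0,0), distance |2-0|+|0-0| = 2
Tile 6: at (2,1), goal (1,2), distance |2-1|+|1-2| = 2
Tile 3: at (2,2), goal (0,2), distance |2-0|+|2-2| = 2
Sum: 1 + 2 + 2 + 2 + 2 + 2 + 2 + 2 = 15

Answer: 15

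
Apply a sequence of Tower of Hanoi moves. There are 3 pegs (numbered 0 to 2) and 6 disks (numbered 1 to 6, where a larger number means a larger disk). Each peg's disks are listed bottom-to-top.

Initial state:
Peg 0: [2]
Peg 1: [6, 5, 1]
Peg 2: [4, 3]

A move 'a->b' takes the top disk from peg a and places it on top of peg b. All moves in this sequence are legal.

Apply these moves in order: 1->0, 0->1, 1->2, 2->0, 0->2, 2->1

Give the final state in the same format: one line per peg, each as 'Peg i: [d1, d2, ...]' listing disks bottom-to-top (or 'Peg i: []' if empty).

After move 1 (1->0):
Peg 0: [2, 1]
Peg 1: [6, 5]
Peg 2: [4, 3]

After move 2 (0->1):
Peg 0: [2]
Peg 1: [6, 5, 1]
Peg 2: [4, 3]

After move 3 (1->2):
Peg 0: [2]
Peg 1: [6, 5]
Peg 2: [4, 3, 1]

After move 4 (2->0):
Peg 0: [2, 1]
Peg 1: [6, 5]
Peg 2: [4, 3]

After move 5 (0->2):
Peg 0: [2]
Peg 1: [6, 5]
Peg 2: [4, 3, 1]

After move 6 (2->1):
Peg 0: [2]
Peg 1: [6, 5, 1]
Peg 2: [4, 3]

Answer: Peg 0: [2]
Peg 1: [6, 5, 1]
Peg 2: [4, 3]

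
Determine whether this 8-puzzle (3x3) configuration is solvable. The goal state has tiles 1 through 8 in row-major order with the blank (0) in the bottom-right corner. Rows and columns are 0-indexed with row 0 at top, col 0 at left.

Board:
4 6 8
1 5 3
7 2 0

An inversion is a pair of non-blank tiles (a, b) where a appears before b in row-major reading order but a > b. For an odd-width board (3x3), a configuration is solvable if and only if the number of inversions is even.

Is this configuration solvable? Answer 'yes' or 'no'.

Answer: yes

Derivation:
Inversions (pairs i<j in row-major order where tile[i] > tile[j] > 0): 16
16 is even, so the puzzle is solvable.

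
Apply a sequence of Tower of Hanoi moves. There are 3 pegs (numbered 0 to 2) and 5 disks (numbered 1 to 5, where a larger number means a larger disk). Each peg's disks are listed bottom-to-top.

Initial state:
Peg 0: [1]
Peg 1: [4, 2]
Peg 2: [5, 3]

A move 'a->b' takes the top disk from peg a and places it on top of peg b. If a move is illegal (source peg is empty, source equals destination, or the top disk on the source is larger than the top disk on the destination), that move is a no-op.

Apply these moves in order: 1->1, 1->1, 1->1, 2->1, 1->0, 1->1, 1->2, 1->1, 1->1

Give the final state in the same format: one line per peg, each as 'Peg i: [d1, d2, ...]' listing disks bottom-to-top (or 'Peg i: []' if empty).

After move 1 (1->1):
Peg 0: [1]
Peg 1: [4, 2]
Peg 2: [5, 3]

After move 2 (1->1):
Peg 0: [1]
Peg 1: [4, 2]
Peg 2: [5, 3]

After move 3 (1->1):
Peg 0: [1]
Peg 1: [4, 2]
Peg 2: [5, 3]

After move 4 (2->1):
Peg 0: [1]
Peg 1: [4, 2]
Peg 2: [5, 3]

After move 5 (1->0):
Peg 0: [1]
Peg 1: [4, 2]
Peg 2: [5, 3]

After move 6 (1->1):
Peg 0: [1]
Peg 1: [4, 2]
Peg 2: [5, 3]

After move 7 (1->2):
Peg 0: [1]
Peg 1: [4]
Peg 2: [5, 3, 2]

After move 8 (1->1):
Peg 0: [1]
Peg 1: [4]
Peg 2: [5, 3, 2]

After move 9 (1->1):
Peg 0: [1]
Peg 1: [4]
Peg 2: [5, 3, 2]

Answer: Peg 0: [1]
Peg 1: [4]
Peg 2: [5, 3, 2]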